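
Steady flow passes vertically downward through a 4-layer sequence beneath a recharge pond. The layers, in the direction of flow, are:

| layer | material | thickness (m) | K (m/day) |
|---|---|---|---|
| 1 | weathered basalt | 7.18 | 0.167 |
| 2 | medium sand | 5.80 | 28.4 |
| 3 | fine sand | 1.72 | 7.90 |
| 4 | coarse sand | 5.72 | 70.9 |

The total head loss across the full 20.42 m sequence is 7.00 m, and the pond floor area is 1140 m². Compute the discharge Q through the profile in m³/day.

Flow is perpendicular to layering, so the layers act in series and the equivalent K is the thickness-weighted harmonic mean.
Total thickness L = 7.18 + 5.80 + 1.72 + 5.72 = 20.42 m.
Σ(b_i/K_i) = 7.18/0.167 + 5.80/28.4 + 1.72/7.90 + 5.72/70.9 = 43.50 d.
K_eq = L / Σ(b_i/K_i) = 20.42 / 43.50 = 0.4695 m/day.
Q = K_eq · A · (Δh/L) = 0.4695 × 1140 × (7.00/20.42) = 183.5 m³/day.

183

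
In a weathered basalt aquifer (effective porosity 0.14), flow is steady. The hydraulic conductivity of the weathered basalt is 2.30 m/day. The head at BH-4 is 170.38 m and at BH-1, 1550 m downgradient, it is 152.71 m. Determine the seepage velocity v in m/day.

0.187

Hydraulic gradient i = (170.38 − 152.71) / 1550 = 17.67 / 1550 = 0.01140.
Darcy flux q = K · i = 2.300 × 0.01140 = 0.02622 m/day.
Seepage velocity v = q / n_e = 0.02622 / 0.14 = 0.1873 m/day.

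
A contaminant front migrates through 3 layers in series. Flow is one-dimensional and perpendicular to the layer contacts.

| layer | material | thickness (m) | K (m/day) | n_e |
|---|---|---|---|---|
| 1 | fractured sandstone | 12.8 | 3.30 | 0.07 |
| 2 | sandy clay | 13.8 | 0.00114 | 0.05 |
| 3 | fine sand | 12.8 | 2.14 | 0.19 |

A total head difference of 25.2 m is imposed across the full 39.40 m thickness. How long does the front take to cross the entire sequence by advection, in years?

With flow normal to the layers, continuity requires the same specific discharge q through every layer.
Σ(b_i/K_i) = 12.8/3.30 + 13.8/0.00114 + 12.8/2.14 = 12115 d.
q = Δh / Σ(b_i/K_i) = 25.2 / 12115 = 0.002080 m/day.
In each layer the seepage velocity is v_i = q/n_i, so the layer transit time is t_i = b_i·n_i / q:
  layer 1 (fractured sandstone): t_1 = 12.8 × 0.07 / 0.002080 = 430.8 d
  layer 2 (sandy clay): t_2 = 13.8 × 0.05 / 0.002080 = 331.7 d
  layer 3 (fine sand): t_3 = 12.8 × 0.19 / 0.002080 = 1169 d
Total t = Σ t_i = 1932 days = 5.289 years.

5.29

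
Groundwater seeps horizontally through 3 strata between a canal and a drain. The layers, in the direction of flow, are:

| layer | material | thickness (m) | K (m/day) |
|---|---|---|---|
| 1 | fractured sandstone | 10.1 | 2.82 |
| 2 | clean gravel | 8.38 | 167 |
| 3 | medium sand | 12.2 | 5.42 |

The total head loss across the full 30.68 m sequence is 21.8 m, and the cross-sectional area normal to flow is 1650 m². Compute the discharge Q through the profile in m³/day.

Flow is perpendicular to layering, so the layers act in series and the equivalent K is the thickness-weighted harmonic mean.
Total thickness L = 10.1 + 8.38 + 12.2 = 30.68 m.
Σ(b_i/K_i) = 10.1/2.82 + 8.38/167 + 12.2/5.42 = 5.883 d.
K_eq = L / Σ(b_i/K_i) = 30.68 / 5.883 = 5.215 m/day.
Q = K_eq · A · (Δh/L) = 5.215 × 1650 × (21.8/30.68) = 6115 m³/day.

6110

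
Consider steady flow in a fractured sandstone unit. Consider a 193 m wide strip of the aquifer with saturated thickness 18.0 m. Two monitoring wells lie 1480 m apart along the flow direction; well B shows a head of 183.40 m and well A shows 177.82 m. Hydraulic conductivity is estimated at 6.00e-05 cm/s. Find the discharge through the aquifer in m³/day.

Convert K: 6.00e-05 cm/s × 864 = 0.05184 m/day.
Cross-sectional area A = 193 × 18.0 = 3474 m².
Hydraulic gradient i = (183.40 − 177.82) / 1480 = 5.58 / 1480 = 0.003770.
Darcy's law: Q = K · A · i = 0.05184 × 3474 × 0.003770 = 0.6790 m³/day.

0.679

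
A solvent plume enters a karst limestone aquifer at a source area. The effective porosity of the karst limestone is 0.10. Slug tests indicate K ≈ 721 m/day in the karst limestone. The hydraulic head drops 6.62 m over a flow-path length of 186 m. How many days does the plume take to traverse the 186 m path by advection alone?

Hydraulic gradient i = Δh / L = 6.62 / 186 = 0.03559.
Darcy flux q = K · i = 721.0 × 0.03559 = 25.66 m/day.
Seepage velocity v = q / n_e = 25.66 / 0.10 = 256.6 m/day.
Travel time t = L / v = 186 / 256.6 = 0.7248 days.

0.725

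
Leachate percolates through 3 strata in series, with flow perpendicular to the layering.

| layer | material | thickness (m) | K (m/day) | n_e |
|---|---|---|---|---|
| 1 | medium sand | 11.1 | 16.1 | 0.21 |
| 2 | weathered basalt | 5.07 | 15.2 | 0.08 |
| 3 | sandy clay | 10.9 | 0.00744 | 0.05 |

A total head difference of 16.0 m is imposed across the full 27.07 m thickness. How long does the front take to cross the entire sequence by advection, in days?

With flow normal to the layers, continuity requires the same specific discharge q through every layer.
Σ(b_i/K_i) = 11.1/16.1 + 5.07/15.2 + 10.9/0.00744 = 1466 d.
q = Δh / Σ(b_i/K_i) = 16.0 / 1466 = 0.01091 m/day.
In each layer the seepage velocity is v_i = q/n_i, so the layer transit time is t_i = b_i·n_i / q:
  layer 1 (medium sand): t_1 = 11.1 × 0.21 / 0.01091 = 213.6 d
  layer 2 (weathered basalt): t_2 = 5.07 × 0.08 / 0.01091 = 37.17 d
  layer 3 (sandy clay): t_3 = 10.9 × 0.05 / 0.01091 = 49.94 d
Total t = Σ t_i = 300.7 days.

301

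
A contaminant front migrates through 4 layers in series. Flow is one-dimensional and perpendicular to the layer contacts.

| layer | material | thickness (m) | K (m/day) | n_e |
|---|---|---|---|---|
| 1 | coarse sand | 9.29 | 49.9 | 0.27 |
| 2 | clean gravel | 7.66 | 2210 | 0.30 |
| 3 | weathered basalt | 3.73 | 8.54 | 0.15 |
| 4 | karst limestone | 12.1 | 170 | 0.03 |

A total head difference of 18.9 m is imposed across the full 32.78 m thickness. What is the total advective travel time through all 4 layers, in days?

0.211

With flow normal to the layers, continuity requires the same specific discharge q through every layer.
Σ(b_i/K_i) = 9.29/49.9 + 7.66/2210 + 3.73/8.54 + 12.1/170 = 0.6976 d.
q = Δh / Σ(b_i/K_i) = 18.9 / 0.6976 = 27.09 m/day.
In each layer the seepage velocity is v_i = q/n_i, so the layer transit time is t_i = b_i·n_i / q:
  layer 1 (coarse sand): t_1 = 9.29 × 0.27 / 27.09 = 0.09258 d
  layer 2 (clean gravel): t_2 = 7.66 × 0.30 / 27.09 = 0.08482 d
  layer 3 (weathered basalt): t_3 = 3.73 × 0.15 / 27.09 = 0.02065 d
  layer 4 (karst limestone): t_4 = 12.1 × 0.03 / 27.09 = 0.01340 d
Total t = Σ t_i = 0.2114 days.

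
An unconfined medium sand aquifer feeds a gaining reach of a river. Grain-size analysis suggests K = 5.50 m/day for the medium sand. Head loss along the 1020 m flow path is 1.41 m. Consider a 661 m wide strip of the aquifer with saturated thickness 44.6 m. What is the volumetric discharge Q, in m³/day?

224

Cross-sectional area A = 661 × 44.6 = 29481 m².
Hydraulic gradient i = Δh / L = 1.41 / 1020 = 0.001382.
Darcy's law: Q = K · A · i = 5.500 × 29481 × 0.001382 = 224.1 m³/day.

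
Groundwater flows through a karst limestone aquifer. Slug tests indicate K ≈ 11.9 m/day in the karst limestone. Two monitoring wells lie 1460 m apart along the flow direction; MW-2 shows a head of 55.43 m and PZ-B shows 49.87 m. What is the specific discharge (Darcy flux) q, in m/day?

Hydraulic gradient i = (55.43 − 49.87) / 1460 = 5.56 / 1460 = 0.003808.
Specific discharge q = K · i = 11.90 × 0.003808 = 0.04532 m/day.

0.0453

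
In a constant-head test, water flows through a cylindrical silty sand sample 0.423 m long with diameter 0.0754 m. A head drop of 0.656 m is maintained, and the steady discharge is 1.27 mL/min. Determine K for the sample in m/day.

0.264

Cross-sectional area A = π·(d/2)² = π × (0.0754/2)² = 0.004465 m².
Convert discharge: 1.27 mL/min = 2.117e-08 m³/s.
Darcy's law rearranged: K = Q·L / (A·Δh) = 2.117e-08 × 0.423 / (0.004465 × 0.656) = 3.057e-06 m/s = 0.2641 m/day.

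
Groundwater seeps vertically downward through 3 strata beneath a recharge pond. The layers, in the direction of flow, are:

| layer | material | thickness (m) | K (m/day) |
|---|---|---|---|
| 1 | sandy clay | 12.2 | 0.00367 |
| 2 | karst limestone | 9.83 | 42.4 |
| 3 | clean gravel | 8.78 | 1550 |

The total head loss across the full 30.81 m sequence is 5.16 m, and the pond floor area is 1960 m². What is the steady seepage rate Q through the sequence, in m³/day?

3.04

Flow is perpendicular to layering, so the layers act in series and the equivalent K is the thickness-weighted harmonic mean.
Total thickness L = 12.2 + 9.83 + 8.78 = 30.81 m.
Σ(b_i/K_i) = 12.2/0.00367 + 9.83/42.4 + 8.78/1550 = 3324 d.
K_eq = L / Σ(b_i/K_i) = 30.81 / 3324 = 0.009268 m/day.
Q = K_eq · A · (Δh/L) = 0.009268 × 1960 × (5.16/30.81) = 3.042 m³/day.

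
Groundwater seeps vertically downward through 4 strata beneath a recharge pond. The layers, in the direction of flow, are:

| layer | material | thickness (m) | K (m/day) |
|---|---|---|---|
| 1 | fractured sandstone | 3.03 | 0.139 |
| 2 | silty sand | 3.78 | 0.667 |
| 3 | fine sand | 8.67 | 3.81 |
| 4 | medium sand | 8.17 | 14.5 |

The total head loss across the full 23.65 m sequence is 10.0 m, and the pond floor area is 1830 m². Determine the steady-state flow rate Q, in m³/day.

Flow is perpendicular to layering, so the layers act in series and the equivalent K is the thickness-weighted harmonic mean.
Total thickness L = 3.03 + 3.78 + 8.67 + 8.17 = 23.65 m.
Σ(b_i/K_i) = 3.03/0.139 + 3.78/0.667 + 8.67/3.81 + 8.17/14.5 = 30.30 d.
K_eq = L / Σ(b_i/K_i) = 23.65 / 30.30 = 0.7804 m/day.
Q = K_eq · A · (Δh/L) = 0.7804 × 1830 × (10.0/23.65) = 603.9 m³/day.

604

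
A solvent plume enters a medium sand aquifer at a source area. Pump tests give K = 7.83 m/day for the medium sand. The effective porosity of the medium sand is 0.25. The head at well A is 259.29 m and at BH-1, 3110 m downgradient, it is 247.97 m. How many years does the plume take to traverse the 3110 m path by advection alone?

Hydraulic gradient i = (259.29 − 247.97) / 3110 = 11.32 / 3110 = 0.003640.
Darcy flux q = K · i = 7.830 × 0.003640 = 0.02850 m/day.
Seepage velocity v = q / n_e = 0.02850 / 0.25 = 0.1140 m/day.
Travel time t = L / v = 3110 / 0.1140 = 27281 days = 74.69 years.

74.7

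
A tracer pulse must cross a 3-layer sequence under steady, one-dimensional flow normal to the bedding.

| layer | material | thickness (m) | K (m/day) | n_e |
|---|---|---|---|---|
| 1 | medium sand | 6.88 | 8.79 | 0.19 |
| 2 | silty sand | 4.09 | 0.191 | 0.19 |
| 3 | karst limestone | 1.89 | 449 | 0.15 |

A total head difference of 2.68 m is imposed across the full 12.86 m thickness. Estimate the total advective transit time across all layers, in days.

With flow normal to the layers, continuity requires the same specific discharge q through every layer.
Σ(b_i/K_i) = 6.88/8.79 + 4.09/0.191 + 1.89/449 = 22.20 d.
q = Δh / Σ(b_i/K_i) = 2.68 / 22.20 = 0.1207 m/day.
In each layer the seepage velocity is v_i = q/n_i, so the layer transit time is t_i = b_i·n_i / q:
  layer 1 (medium sand): t_1 = 6.88 × 0.19 / 0.1207 = 10.83 d
  layer 2 (silty sand): t_2 = 4.09 × 0.19 / 0.1207 = 6.437 d
  layer 3 (karst limestone): t_3 = 1.89 × 0.15 / 0.1207 = 2.348 d
Total t = Σ t_i = 19.61 days.

19.6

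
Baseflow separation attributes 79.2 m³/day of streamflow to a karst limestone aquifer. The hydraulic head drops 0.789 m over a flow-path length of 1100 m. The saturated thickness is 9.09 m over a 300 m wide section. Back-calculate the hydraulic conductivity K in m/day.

40.5

Cross-sectional area A = 300 × 9.09 = 2727 m².
Hydraulic gradient i = Δh / L = 0.789 / 1100 = 0.0007173.
From Q = K·A·i, K = Q / (A·i) = 79.2 / (2727 × 0.0007173) = 40.49 m/day.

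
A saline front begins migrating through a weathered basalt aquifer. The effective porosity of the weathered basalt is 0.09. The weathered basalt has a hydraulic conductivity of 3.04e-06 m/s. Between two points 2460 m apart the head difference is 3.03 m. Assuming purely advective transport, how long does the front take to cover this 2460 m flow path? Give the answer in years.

Convert K: 3.04e-06 m/s × 86400 = 0.2627 m/day.
Hydraulic gradient i = Δh / L = 3.03 / 2460 = 0.001232.
Darcy flux q = K · i = 0.2627 × 0.001232 = 0.0003235 m/day.
Seepage velocity v = q / n_e = 0.0003235 / 0.09 = 0.003595 m/day.
Travel time t = L / v = 2460 / 0.003595 = 6.844e+05 days = 1874 years.

1870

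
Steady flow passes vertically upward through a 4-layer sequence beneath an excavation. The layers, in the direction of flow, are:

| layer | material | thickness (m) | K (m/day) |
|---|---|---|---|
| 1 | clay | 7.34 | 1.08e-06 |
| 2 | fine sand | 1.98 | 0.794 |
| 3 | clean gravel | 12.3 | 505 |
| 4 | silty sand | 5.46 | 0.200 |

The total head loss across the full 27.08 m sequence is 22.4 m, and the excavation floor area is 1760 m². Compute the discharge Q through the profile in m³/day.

0.00580

Flow is perpendicular to layering, so the layers act in series and the equivalent K is the thickness-weighted harmonic mean.
Total thickness L = 7.34 + 1.98 + 12.3 + 5.46 = 27.08 m.
Σ(b_i/K_i) = 7.34/1.08e-06 + 1.98/0.794 + 12.3/505 + 5.46/0.200 = 6.796e+06 d.
K_eq = L / Σ(b_i/K_i) = 27.08 / 6.796e+06 = 3.985e-06 m/day.
Q = K_eq · A · (Δh/L) = 3.985e-06 × 1760 × (22.4/27.08) = 0.005801 m³/day.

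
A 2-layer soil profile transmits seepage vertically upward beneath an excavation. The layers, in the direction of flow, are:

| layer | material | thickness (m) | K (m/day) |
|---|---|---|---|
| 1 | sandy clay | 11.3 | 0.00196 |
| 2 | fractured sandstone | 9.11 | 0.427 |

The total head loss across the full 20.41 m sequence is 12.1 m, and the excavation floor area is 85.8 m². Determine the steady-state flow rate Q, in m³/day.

Flow is perpendicular to layering, so the layers act in series and the equivalent K is the thickness-weighted harmonic mean.
Total thickness L = 11.3 + 9.11 = 20.41 m.
Σ(b_i/K_i) = 11.3/0.00196 + 9.11/0.427 = 5787 d.
K_eq = L / Σ(b_i/K_i) = 20.41 / 5787 = 0.003527 m/day.
Q = K_eq · A · (Δh/L) = 0.003527 × 85.8 × (12.1/20.41) = 0.1794 m³/day.

0.179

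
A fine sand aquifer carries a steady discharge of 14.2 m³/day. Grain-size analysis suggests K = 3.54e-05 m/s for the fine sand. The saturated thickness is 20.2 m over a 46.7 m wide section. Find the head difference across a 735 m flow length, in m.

Convert K: 3.54e-05 m/s × 86400 = 3.059 m/day.
Cross-sectional area A = 46.7 × 20.2 = 943.3 m².
From Q = K·A·i, i = Q / (K·A) = 14.2 / (3.059 × 943.3) = 0.004922.
Head loss Δh = i · L = 0.004922 × 735 = 3.617 m.

3.62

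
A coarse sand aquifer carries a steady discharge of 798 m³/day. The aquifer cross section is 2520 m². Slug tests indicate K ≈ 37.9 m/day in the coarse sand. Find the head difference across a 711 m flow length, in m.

5.94

From Q = K·A·i, i = Q / (K·A) = 798 / (37.90 × 2520) = 0.008355.
Head loss Δh = i · L = 0.008355 × 711 = 5.941 m.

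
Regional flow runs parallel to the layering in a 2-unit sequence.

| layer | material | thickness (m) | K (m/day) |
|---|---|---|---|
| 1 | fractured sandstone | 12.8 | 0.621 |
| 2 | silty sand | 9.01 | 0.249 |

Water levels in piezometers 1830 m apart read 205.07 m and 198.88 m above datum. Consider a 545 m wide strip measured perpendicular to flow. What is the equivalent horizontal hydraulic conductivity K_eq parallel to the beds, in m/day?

Flow is parallel to layering, so each bed carries its own Darcy discharge and the transmissivities add.
Σ(K_i·b_i) = 0.621×12.8 + 0.249×9.01 = 10.19 m²/day.
Total thickness b = 21.81 m, so K_eq = Σ(K_i·b_i)/b = 0.4673 m/day.

0.467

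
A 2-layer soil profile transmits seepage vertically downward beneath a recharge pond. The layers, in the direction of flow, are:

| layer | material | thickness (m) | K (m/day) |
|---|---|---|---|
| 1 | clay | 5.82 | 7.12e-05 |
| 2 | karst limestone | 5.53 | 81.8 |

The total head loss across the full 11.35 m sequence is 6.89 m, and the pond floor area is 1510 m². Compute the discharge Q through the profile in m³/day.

0.127

Flow is perpendicular to layering, so the layers act in series and the equivalent K is the thickness-weighted harmonic mean.
Total thickness L = 5.82 + 5.53 = 11.35 m.
Σ(b_i/K_i) = 5.82/7.12e-05 + 5.53/81.8 = 81742 d.
K_eq = L / Σ(b_i/K_i) = 11.35 / 81742 = 0.0001389 m/day.
Q = K_eq · A · (Δh/L) = 0.0001389 × 1510 × (6.89/11.35) = 0.1273 m³/day.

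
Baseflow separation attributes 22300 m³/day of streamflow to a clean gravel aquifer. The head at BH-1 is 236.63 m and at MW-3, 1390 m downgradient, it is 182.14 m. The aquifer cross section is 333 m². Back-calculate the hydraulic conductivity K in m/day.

1710

Hydraulic gradient i = (236.63 − 182.14) / 1390 = 54.49 / 1390 = 0.03920.
From Q = K·A·i, K = Q / (A·i) = 22300 / (333.0 × 0.03920) = 1708 m/day.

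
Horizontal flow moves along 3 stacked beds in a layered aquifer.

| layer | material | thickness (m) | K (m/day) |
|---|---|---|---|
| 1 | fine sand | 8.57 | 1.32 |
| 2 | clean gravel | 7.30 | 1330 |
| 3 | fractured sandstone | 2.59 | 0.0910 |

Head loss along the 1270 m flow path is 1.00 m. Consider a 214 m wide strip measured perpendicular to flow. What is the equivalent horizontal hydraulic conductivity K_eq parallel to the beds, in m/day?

Flow is parallel to layering, so each bed carries its own Darcy discharge and the transmissivities add.
Σ(K_i·b_i) = 1.32×8.57 + 1330×7.30 + 0.0910×2.59 = 9721 m²/day.
Total thickness b = 18.46 m, so K_eq = Σ(K_i·b_i)/b = 526.6 m/day.

527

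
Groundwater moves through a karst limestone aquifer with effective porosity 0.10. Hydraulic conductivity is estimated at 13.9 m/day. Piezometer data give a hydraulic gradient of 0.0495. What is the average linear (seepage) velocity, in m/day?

6.88

Hydraulic gradient i = 0.0495.
Darcy flux q = K · i = 13.90 × 0.04950 = 0.6881 m/day.
Seepage velocity v = q / n_e = 0.6881 / 0.10 = 6.881 m/day.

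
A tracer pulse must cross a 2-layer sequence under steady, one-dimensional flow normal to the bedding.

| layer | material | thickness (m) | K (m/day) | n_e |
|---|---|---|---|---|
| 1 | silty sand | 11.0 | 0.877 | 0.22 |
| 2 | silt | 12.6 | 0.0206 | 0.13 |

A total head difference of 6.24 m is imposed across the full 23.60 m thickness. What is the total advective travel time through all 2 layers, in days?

406

With flow normal to the layers, continuity requires the same specific discharge q through every layer.
Σ(b_i/K_i) = 11.0/0.877 + 12.6/0.0206 = 624.2 d.
q = Δh / Σ(b_i/K_i) = 6.24 / 624.2 = 0.009997 m/day.
In each layer the seepage velocity is v_i = q/n_i, so the layer transit time is t_i = b_i·n_i / q:
  layer 1 (silty sand): t_1 = 11.0 × 0.22 / 0.009997 = 242.1 d
  layer 2 (silt): t_2 = 12.6 × 0.13 / 0.009997 = 163.9 d
Total t = Σ t_i = 405.9 days.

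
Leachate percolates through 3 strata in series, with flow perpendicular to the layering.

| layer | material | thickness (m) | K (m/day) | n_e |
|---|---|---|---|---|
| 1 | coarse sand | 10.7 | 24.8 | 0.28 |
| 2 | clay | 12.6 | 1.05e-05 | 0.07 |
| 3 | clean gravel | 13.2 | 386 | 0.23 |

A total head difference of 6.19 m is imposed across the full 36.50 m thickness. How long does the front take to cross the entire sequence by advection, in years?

With flow normal to the layers, continuity requires the same specific discharge q through every layer.
Σ(b_i/K_i) = 10.7/24.8 + 12.6/1.05e-05 + 13.2/386 = 1.200e+06 d.
q = Δh / Σ(b_i/K_i) = 6.19 / 1.200e+06 = 5.158e-06 m/day.
In each layer the seepage velocity is v_i = q/n_i, so the layer transit time is t_i = b_i·n_i / q:
  layer 1 (coarse sand): t_1 = 10.7 × 0.28 / 5.158e-06 = 5.808e+05 d
  layer 2 (clay): t_2 = 12.6 × 0.07 / 5.158e-06 = 1.710e+05 d
  layer 3 (clean gravel): t_3 = 13.2 × 0.23 / 5.158e-06 = 5.886e+05 d
Total t = Σ t_i = 1.340e+06 days = 3670 years.

3670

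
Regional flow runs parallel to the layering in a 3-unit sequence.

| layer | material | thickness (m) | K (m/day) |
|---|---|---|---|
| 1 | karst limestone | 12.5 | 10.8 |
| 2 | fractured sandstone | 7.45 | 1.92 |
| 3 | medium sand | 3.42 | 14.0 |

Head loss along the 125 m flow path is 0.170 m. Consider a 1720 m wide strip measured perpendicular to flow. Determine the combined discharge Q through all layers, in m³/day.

Flow is parallel to layering, so each bed carries its own Darcy discharge and the transmissivities add.
Σ(K_i·b_i) = 10.8×12.5 + 1.92×7.45 + 14.0×3.42 = 197.2 m²/day.
Hydraulic gradient i = Δh / L = 0.170 / 125 = 0.001360.
Q = Σ(K_i·b_i) · W · i = 197.2 × 1720 × 0.001360 = 461.3 m³/day.

461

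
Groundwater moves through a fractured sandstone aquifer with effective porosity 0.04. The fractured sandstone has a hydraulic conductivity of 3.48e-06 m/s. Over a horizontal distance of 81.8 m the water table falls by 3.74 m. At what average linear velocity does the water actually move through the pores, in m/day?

Convert K: 3.48e-06 m/s × 86400 = 0.3007 m/day.
Hydraulic gradient i = Δh / L = 3.74 / 81.8 = 0.04572.
Darcy flux q = K · i = 0.3007 × 0.04572 = 0.01375 m/day.
Seepage velocity v = q / n_e = 0.01375 / 0.04 = 0.3437 m/day.

0.344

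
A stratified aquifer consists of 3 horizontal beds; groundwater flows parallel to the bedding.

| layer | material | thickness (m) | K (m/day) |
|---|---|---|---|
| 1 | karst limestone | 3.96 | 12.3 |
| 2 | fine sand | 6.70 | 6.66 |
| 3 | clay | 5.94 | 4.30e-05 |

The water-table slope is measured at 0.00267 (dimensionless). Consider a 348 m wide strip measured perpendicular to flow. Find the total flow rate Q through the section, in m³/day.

Flow is parallel to layering, so each bed carries its own Darcy discharge and the transmissivities add.
Σ(K_i·b_i) = 12.3×3.96 + 6.66×6.70 + 4.30e-05×5.94 = 93.33 m²/day.
Hydraulic gradient i = 0.00267.
Q = Σ(K_i·b_i) · W · i = 93.33 × 348 × 0.002670 = 86.72 m³/day.

86.7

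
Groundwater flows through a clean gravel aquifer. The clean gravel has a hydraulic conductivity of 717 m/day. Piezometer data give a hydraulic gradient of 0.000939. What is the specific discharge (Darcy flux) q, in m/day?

Hydraulic gradient i = 0.000939.
Specific discharge q = K · i = 717.0 × 0.0009390 = 0.6733 m/day.

0.673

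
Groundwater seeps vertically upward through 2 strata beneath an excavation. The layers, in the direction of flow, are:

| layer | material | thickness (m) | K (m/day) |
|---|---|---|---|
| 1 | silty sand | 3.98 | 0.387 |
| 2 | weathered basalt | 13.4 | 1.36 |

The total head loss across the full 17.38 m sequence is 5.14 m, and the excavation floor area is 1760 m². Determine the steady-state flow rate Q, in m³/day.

Flow is perpendicular to layering, so the layers act in series and the equivalent K is the thickness-weighted harmonic mean.
Total thickness L = 3.98 + 13.4 = 17.38 m.
Σ(b_i/K_i) = 3.98/0.387 + 13.4/1.36 = 20.14 d.
K_eq = L / Σ(b_i/K_i) = 17.38 / 20.14 = 0.8631 m/day.
Q = K_eq · A · (Δh/L) = 0.8631 × 1760 × (5.14/17.38) = 449.2 m³/day.

449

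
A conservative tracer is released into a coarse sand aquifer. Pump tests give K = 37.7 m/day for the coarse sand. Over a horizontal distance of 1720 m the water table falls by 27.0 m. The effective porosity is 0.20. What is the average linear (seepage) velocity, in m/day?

2.96

Hydraulic gradient i = Δh / L = 27.0 / 1720 = 0.01570.
Darcy flux q = K · i = 37.70 × 0.01570 = 0.5918 m/day.
Seepage velocity v = q / n_e = 0.5918 / 0.20 = 2.959 m/day.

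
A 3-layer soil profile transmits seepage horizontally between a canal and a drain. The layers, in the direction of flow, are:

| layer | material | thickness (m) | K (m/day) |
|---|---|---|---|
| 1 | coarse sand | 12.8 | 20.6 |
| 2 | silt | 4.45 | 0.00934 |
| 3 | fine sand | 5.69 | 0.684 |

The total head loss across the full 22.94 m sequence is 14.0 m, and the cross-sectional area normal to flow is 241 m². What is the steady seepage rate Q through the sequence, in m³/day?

6.95

Flow is perpendicular to layering, so the layers act in series and the equivalent K is the thickness-weighted harmonic mean.
Total thickness L = 12.8 + 4.45 + 5.69 = 22.94 m.
Σ(b_i/K_i) = 12.8/20.6 + 4.45/0.00934 + 5.69/0.684 = 485.4 d.
K_eq = L / Σ(b_i/K_i) = 22.94 / 485.4 = 0.04726 m/day.
Q = K_eq · A · (Δh/L) = 0.04726 × 241 × (14.0/22.94) = 6.951 m³/day.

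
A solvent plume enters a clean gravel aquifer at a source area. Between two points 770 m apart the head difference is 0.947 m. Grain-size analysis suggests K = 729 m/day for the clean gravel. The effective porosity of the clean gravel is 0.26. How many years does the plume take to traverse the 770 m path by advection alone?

0.611

Hydraulic gradient i = Δh / L = 0.947 / 770 = 0.001230.
Darcy flux q = K · i = 729.0 × 0.001230 = 0.8966 m/day.
Seepage velocity v = q / n_e = 0.8966 / 0.26 = 3.448 m/day.
Travel time t = L / v = 770 / 3.448 = 223.3 days = 0.6113 years.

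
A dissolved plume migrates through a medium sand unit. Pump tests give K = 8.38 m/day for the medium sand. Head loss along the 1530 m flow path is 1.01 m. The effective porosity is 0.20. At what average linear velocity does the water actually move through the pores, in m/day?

Hydraulic gradient i = Δh / L = 1.01 / 1530 = 0.0006601.
Darcy flux q = K · i = 8.380 × 0.0006601 = 0.005532 m/day.
Seepage velocity v = q / n_e = 0.005532 / 0.20 = 0.02766 m/day.

0.0277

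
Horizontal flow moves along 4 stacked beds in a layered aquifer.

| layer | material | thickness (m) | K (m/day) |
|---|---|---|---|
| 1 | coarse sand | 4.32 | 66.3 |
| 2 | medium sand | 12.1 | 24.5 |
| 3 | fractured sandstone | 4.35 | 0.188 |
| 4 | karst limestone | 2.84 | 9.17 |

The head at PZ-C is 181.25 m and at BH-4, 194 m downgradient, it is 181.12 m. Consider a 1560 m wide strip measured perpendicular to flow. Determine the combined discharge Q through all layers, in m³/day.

Flow is parallel to layering, so each bed carries its own Darcy discharge and the transmissivities add.
Σ(K_i·b_i) = 66.3×4.32 + 24.5×12.1 + 0.188×4.35 + 9.17×2.84 = 609.7 m²/day.
Hydraulic gradient i = (181.25 − 181.12) / 194 = 0.13 / 194 = 0.0006701.
Q = Σ(K_i·b_i) · W · i = 609.7 × 1560 × 0.0006701 = 637.4 m³/day.

637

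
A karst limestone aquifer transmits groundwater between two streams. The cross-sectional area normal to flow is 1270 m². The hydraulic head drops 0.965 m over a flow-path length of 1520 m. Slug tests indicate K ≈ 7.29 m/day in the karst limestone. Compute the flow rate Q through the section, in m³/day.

5.88

Hydraulic gradient i = Δh / L = 0.965 / 1520 = 0.0006349.
Darcy's law: Q = K · A · i = 7.290 × 1270 × 0.0006349 = 5.878 m³/day.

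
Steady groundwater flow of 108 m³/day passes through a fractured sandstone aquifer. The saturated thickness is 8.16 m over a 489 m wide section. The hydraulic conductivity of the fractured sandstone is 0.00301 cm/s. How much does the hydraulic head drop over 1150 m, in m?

Convert K: 0.00301 cm/s × 864 = 2.601 m/day.
Cross-sectional area A = 489 × 8.16 = 3990 m².
From Q = K·A·i, i = Q / (K·A) = 108 / (2.601 × 3990) = 0.01041.
Head loss Δh = i · L = 0.01041 × 1150 = 11.97 m.

12.0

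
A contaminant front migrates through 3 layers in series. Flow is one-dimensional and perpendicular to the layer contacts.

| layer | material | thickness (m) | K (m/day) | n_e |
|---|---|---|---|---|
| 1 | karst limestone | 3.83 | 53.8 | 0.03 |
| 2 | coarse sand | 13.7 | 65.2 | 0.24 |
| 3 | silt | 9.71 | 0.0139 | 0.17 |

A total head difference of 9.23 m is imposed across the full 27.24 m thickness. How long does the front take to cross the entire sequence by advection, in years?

1.05

With flow normal to the layers, continuity requires the same specific discharge q through every layer.
Σ(b_i/K_i) = 3.83/53.8 + 13.7/65.2 + 9.71/0.0139 = 698.8 d.
q = Δh / Σ(b_i/K_i) = 9.23 / 698.8 = 0.01321 m/day.
In each layer the seepage velocity is v_i = q/n_i, so the layer transit time is t_i = b_i·n_i / q:
  layer 1 (karst limestone): t_1 = 3.83 × 0.03 / 0.01321 = 8.700 d
  layer 2 (coarse sand): t_2 = 13.7 × 0.24 / 0.01321 = 248.9 d
  layer 3 (silt): t_3 = 9.71 × 0.17 / 0.01321 = 125.0 d
Total t = Σ t_i = 382.6 days = 1.048 years.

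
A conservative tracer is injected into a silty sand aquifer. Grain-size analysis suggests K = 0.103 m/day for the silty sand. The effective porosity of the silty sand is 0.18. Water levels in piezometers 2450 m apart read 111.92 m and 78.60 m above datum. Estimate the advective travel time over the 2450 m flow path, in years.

862

Hydraulic gradient i = (111.92 − 78.60) / 2450 = 33.32 / 2450 = 0.01360.
Darcy flux q = K · i = 0.1030 × 0.01360 = 0.001401 m/day.
Seepage velocity v = q / n_e = 0.001401 / 0.18 = 0.007782 m/day.
Travel time t = L / v = 2450 / 0.007782 = 3.148e+05 days = 861.9 years.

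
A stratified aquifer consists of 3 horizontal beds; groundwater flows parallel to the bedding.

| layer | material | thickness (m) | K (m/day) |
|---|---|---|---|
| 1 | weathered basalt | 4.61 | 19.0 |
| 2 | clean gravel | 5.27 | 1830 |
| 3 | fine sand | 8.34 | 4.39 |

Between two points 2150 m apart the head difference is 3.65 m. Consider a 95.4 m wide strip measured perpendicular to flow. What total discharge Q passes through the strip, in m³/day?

1580

Flow is parallel to layering, so each bed carries its own Darcy discharge and the transmissivities add.
Σ(K_i·b_i) = 19.0×4.61 + 1830×5.27 + 4.39×8.34 = 9768 m²/day.
Hydraulic gradient i = Δh / L = 3.65 / 2150 = 0.001698.
Q = Σ(K_i·b_i) · W · i = 9768 × 95.4 × 0.001698 = 1582 m³/day.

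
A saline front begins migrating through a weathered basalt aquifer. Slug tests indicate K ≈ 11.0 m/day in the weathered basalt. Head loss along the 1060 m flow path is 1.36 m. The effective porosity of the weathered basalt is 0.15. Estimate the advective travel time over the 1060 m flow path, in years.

Hydraulic gradient i = Δh / L = 1.36 / 1060 = 0.001283.
Darcy flux q = K · i = 11.00 × 0.001283 = 0.01411 m/day.
Seepage velocity v = q / n_e = 0.01411 / 0.15 = 0.09409 m/day.
Travel time t = L / v = 1060 / 0.09409 = 11266 days = 30.84 years.

30.8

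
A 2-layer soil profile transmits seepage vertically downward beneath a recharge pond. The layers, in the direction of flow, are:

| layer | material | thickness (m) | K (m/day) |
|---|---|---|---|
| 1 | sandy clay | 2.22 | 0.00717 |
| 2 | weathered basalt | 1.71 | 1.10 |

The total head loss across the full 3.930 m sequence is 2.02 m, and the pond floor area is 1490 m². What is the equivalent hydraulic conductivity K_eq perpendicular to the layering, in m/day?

0.0126

Flow is perpendicular to layering, so the layers act in series and the equivalent K is the thickness-weighted harmonic mean.
Total thickness L = 2.22 + 1.71 = 3.930 m.
Σ(b_i/K_i) = 2.22/0.00717 + 1.71/1.10 = 311.2 d.
K_eq = L / Σ(b_i/K_i) = 3.930 / 311.2 = 0.01263 m/day.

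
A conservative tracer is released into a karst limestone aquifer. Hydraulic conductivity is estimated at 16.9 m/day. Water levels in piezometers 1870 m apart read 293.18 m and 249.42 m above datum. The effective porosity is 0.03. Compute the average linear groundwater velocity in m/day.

Hydraulic gradient i = (293.18 − 249.42) / 1870 = 43.76 / 1870 = 0.02340.
Darcy flux q = K · i = 16.90 × 0.02340 = 0.3955 m/day.
Seepage velocity v = q / n_e = 0.3955 / 0.03 = 13.18 m/day.

13.2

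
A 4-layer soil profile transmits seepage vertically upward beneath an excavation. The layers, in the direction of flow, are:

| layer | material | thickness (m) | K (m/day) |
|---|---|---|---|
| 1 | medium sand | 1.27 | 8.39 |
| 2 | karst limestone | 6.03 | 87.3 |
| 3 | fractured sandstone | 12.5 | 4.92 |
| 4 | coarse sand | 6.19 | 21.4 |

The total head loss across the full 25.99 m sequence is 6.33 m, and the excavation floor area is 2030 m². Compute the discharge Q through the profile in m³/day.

Flow is perpendicular to layering, so the layers act in series and the equivalent K is the thickness-weighted harmonic mean.
Total thickness L = 1.27 + 6.03 + 12.5 + 6.19 = 25.99 m.
Σ(b_i/K_i) = 1.27/8.39 + 6.03/87.3 + 12.5/4.92 + 6.19/21.4 = 3.050 d.
K_eq = L / Σ(b_i/K_i) = 25.99 / 3.050 = 8.520 m/day.
Q = K_eq · A · (Δh/L) = 8.520 × 2030 × (6.33/25.99) = 4213 m³/day.

4210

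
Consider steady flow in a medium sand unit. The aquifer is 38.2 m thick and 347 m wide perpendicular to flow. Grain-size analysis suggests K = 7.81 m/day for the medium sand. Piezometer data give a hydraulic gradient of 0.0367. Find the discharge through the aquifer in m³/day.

3800

Cross-sectional area A = 347 × 38.2 = 13255 m².
Hydraulic gradient i = 0.0367.
Darcy's law: Q = K · A · i = 7.810 × 13255 × 0.03670 = 3799 m³/day.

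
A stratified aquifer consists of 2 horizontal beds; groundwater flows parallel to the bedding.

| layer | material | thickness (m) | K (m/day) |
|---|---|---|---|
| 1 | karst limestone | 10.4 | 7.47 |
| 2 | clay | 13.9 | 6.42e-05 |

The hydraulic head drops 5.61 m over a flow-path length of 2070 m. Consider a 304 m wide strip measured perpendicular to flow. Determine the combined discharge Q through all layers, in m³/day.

64.0

Flow is parallel to layering, so each bed carries its own Darcy discharge and the transmissivities add.
Σ(K_i·b_i) = 7.47×10.4 + 6.42e-05×13.9 = 77.69 m²/day.
Hydraulic gradient i = Δh / L = 5.61 / 2070 = 0.002710.
Q = Σ(K_i·b_i) · W · i = 77.69 × 304 × 0.002710 = 64.01 m³/day.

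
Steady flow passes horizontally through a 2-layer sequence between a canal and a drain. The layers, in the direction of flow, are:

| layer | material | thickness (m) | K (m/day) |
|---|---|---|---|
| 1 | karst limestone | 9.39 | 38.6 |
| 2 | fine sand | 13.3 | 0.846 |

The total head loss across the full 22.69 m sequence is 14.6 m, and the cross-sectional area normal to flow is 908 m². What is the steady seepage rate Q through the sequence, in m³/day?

Flow is perpendicular to layering, so the layers act in series and the equivalent K is the thickness-weighted harmonic mean.
Total thickness L = 9.39 + 13.3 = 22.69 m.
Σ(b_i/K_i) = 9.39/38.6 + 13.3/0.846 = 15.96 d.
K_eq = L / Σ(b_i/K_i) = 22.69 / 15.96 = 1.421 m/day.
Q = K_eq · A · (Δh/L) = 1.421 × 908 × (14.6/22.69) = 830.4 m³/day.

830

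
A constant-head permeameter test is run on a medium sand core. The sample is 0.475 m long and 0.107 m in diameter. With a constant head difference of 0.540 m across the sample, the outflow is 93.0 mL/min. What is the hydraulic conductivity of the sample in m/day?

13.1

Cross-sectional area A = π·(d/2)² = π × (0.107/2)² = 0.008992 m².
Convert discharge: 93.0 mL/min = 1.550e-06 m³/s.
Darcy's law rearranged: K = Q·L / (A·Δh) = 1.550e-06 × 0.475 / (0.008992 × 0.540) = 0.0001516 m/s = 13.10 m/day.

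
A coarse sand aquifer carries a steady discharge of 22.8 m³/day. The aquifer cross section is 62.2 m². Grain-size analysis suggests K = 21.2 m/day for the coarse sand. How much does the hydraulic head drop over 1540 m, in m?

From Q = K·A·i, i = Q / (K·A) = 22.8 / (21.20 × 62.20) = 0.01729.
Head loss Δh = i · L = 0.01729 × 1540 = 26.63 m.

26.6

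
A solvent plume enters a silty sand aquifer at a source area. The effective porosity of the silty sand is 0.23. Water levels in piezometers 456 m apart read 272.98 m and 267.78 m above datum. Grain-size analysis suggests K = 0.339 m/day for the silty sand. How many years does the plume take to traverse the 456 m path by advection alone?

Hydraulic gradient i = (272.98 − 267.78) / 456 = 5.2 / 456 = 0.01140.
Darcy flux q = K · i = 0.3390 × 0.01140 = 0.003866 m/day.
Seepage velocity v = q / n_e = 0.003866 / 0.23 = 0.01681 m/day.
Travel time t = L / v = 456 / 0.01681 = 27130 days = 74.28 years.

74.3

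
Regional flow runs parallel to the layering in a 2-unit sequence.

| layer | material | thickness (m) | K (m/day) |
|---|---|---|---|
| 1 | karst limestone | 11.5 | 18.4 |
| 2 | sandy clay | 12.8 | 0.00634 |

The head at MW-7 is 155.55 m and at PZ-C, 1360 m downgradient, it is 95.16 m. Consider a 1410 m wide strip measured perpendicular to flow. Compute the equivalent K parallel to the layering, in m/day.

8.71

Flow is parallel to layering, so each bed carries its own Darcy discharge and the transmissivities add.
Σ(K_i·b_i) = 18.4×11.5 + 0.00634×12.8 = 211.7 m²/day.
Total thickness b = 24.30 m, so K_eq = Σ(K_i·b_i)/b = 8.711 m/day.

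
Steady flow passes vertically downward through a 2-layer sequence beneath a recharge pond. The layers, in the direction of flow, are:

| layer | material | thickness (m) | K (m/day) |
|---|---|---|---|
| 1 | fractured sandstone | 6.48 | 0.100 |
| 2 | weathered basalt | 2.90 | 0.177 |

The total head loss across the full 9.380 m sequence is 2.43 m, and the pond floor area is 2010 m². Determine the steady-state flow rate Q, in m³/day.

60.2

Flow is perpendicular to layering, so the layers act in series and the equivalent K is the thickness-weighted harmonic mean.
Total thickness L = 6.48 + 2.90 = 9.380 m.
Σ(b_i/K_i) = 6.48/0.100 + 2.90/0.177 = 81.18 d.
K_eq = L / Σ(b_i/K_i) = 9.380 / 81.18 = 0.1155 m/day.
Q = K_eq · A · (Δh/L) = 0.1155 × 2010 × (2.43/9.380) = 60.16 m³/day.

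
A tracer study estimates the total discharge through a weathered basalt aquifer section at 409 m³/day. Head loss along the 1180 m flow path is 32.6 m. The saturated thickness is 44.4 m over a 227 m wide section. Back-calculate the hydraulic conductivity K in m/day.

Cross-sectional area A = 227 × 44.4 = 10079 m².
Hydraulic gradient i = Δh / L = 32.6 / 1180 = 0.02763.
From Q = K·A·i, K = Q / (A·i) = 409 / (10079 × 0.02763) = 1.469 m/day.

1.47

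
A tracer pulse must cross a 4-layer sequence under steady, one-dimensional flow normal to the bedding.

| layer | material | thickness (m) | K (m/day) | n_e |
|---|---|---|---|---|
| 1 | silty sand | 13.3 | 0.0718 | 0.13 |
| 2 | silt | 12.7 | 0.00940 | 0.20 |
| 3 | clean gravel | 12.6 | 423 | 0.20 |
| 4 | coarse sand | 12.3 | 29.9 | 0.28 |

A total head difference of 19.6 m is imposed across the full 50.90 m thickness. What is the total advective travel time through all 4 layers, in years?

With flow normal to the layers, continuity requires the same specific discharge q through every layer.
Σ(b_i/K_i) = 13.3/0.0718 + 12.7/0.00940 + 12.6/423 + 12.3/29.9 = 1537 d.
q = Δh / Σ(b_i/K_i) = 19.6 / 1537 = 0.01275 m/day.
In each layer the seepage velocity is v_i = q/n_i, so the layer transit time is t_i = b_i·n_i / q:
  layer 1 (silty sand): t_1 = 13.3 × 0.13 / 0.01275 = 135.6 d
  layer 2 (silt): t_2 = 12.7 × 0.20 / 0.01275 = 199.1 d
  layer 3 (clean gravel): t_3 = 12.6 × 0.20 / 0.01275 = 197.6 d
  layer 4 (coarse sand): t_4 = 12.3 × 0.28 / 0.01275 = 270.0 d
Total t = Σ t_i = 802.3 days = 2.197 years.

2.20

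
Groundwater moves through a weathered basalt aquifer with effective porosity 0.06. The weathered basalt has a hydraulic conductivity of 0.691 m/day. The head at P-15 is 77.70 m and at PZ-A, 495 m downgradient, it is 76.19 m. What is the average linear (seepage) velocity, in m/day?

0.0351

Hydraulic gradient i = (77.70 − 76.19) / 495 = 1.51 / 495 = 0.003051.
Darcy flux q = K · i = 0.6910 × 0.003051 = 0.002108 m/day.
Seepage velocity v = q / n_e = 0.002108 / 0.06 = 0.03513 m/day.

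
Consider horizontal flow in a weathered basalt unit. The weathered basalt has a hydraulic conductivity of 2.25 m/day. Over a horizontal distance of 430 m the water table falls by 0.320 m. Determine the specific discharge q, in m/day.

Hydraulic gradient i = Δh / L = 0.320 / 430 = 0.0007442.
Specific discharge q = K · i = 2.250 × 0.0007442 = 0.001674 m/day.

0.00167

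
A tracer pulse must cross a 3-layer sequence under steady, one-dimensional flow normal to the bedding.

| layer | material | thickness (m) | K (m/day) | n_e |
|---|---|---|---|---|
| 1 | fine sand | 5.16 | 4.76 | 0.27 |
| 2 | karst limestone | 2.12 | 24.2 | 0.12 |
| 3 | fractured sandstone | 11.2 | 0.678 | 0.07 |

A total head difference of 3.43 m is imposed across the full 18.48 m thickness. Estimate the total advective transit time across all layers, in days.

12.5

With flow normal to the layers, continuity requires the same specific discharge q through every layer.
Σ(b_i/K_i) = 5.16/4.76 + 2.12/24.2 + 11.2/0.678 = 17.69 d.
q = Δh / Σ(b_i/K_i) = 3.43 / 17.69 = 0.1939 m/day.
In each layer the seepage velocity is v_i = q/n_i, so the layer transit time is t_i = b_i·n_i / q:
  layer 1 (fine sand): t_1 = 5.16 × 0.27 / 0.1939 = 7.186 d
  layer 2 (karst limestone): t_2 = 2.12 × 0.12 / 0.1939 = 1.312 d
  layer 3 (fractured sandstone): t_3 = 11.2 × 0.07 / 0.1939 = 4.044 d
Total t = Σ t_i = 12.54 days.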